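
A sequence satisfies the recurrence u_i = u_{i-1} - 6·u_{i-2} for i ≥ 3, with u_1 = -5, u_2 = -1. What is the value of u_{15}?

Compute successive terms:
u_3 = 29, u_4 = 35, u_5 = -139, …, u_{12} = 81011, u_{13} = 163925, u_{14} = -322141, u_{15} = -1305691.

-1305691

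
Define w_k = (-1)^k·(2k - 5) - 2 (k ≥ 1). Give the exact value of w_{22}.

(-1)^22 = 1; 2k - 5 at k=22 is 39; so w_{22} = 37.

37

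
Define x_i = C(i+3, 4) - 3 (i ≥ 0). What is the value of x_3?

12

C(6, 4) = 15, so x_3 = 12.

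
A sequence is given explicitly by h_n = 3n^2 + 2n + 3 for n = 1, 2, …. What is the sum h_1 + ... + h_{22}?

Over n = 1..22: Σn = 253, Σn² = 3795.
Total = (3)·3795 + (2)·253 + (3)·22 = 11957.

11957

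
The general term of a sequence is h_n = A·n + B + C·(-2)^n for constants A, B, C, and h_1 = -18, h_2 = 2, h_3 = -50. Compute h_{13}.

The three given values yield: A + B - 2C = -18; 2A + B + 4C = 2; 3A + B - 8C = -50.
Subtracting the first from the second: A + 6C = 20.
Subtracting the second from the third: A - 12C = -52.
Solving: C = 4, A = -4, then B = -6.
So h_n = -4·n + (-6) + 4·(-2)^n; at n=13 this is -32826.

-32826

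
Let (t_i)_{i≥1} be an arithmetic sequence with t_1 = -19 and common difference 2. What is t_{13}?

5

t_i = -19 + (i - 1)·2.
t_{13} = -19 + 12·2 = 5.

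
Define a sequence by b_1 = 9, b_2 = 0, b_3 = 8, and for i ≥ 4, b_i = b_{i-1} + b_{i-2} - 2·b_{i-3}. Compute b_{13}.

134

Step forward from the initial values:
b_4 = -10, b_5 = -2, b_6 = -28, b_7 = -10, b_8 = -34, b_9 = 12, b_{10} = -2, b_{11} = 78, b_{12} = 52, b_{13} = 134.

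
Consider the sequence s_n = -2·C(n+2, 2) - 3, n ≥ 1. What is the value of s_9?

-113

C(11, 2) = 55, so s_9 = -113.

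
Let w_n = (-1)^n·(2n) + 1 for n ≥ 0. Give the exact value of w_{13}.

(-1)^13 = -1; 2n at n=13 is 26; so w_{13} = -25.

-25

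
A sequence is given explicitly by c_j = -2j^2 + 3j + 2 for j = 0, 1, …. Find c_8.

-102

c_8 = -2·8^2 + 3·8 + 2 = -102.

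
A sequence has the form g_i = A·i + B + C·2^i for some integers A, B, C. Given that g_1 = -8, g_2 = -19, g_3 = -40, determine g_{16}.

Plug in i = 1, 2, 3: A + B + 2C = -8; 2A + B + 4C = -19; 3A + B + 8C = -40.
Subtracting the first from the second: A + 2C = -11.
Subtracting the second from the third: A + 4C = -21.
Solving: C = -5, A = -1, then B = 3.
Hence g_{16} = -1·16 + 3 + (-5)·65536 = -327693.

-327693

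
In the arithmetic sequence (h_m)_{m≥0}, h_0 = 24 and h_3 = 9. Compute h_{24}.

-96

Common difference d = (9 - 24) / (3 - 0) = -5.
h_m = 24 + (m - 0)·(-5).
h_{24} = 24 + 24·(-5) = -96.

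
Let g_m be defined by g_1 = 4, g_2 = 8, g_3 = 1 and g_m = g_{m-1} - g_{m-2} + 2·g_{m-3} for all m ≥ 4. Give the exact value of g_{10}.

Applying the relation repeatedly:
g_4 = 1;  g_5 = 16;  g_6 = 17;  g_7 = 3;  g_8 = 18;  g_9 = 49;  g_{10} = 37.

37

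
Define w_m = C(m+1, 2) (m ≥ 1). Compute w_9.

45

C(10, 2) = 45, so w_9 = 45.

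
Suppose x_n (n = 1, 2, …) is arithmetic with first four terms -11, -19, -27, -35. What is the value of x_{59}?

Common difference d = -8.
x_n = -11 + (n - 1)·(-8).
x_{59} = -11 + 58·(-8) = -475.

-475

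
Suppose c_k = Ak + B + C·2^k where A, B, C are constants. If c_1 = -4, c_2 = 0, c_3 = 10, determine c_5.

78

Write the equations: A + B + 2C = -4; 2A + B + 4C = 0; 3A + B + 8C = 10.
Subtracting the first from the second: A + 2C = 4.
Subtracting the second from the third: A + 4C = 10.
Solving: C = 3, A = -2, then B = -8.
Therefore c_5 = -10 + (-8) + 3·32 = 78.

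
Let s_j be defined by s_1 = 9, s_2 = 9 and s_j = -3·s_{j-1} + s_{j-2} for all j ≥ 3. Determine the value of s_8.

Compute successive terms:
s_3 = -18, s_4 = 63, s_5 = -207, s_6 = 684, s_7 = -2259, s_8 = 7461.

7461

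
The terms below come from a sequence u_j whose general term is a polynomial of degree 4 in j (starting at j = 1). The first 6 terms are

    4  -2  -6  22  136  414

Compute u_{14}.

25822

1st diffs: -6, -4, 28, 114, 278.
2nd diffs: 2, 32, 86, 164.
3rd diffs: 30, 54, 78.
4th diffs: 24, 24 (constant).
So u_j = j^4 - 5j^3 + 6j^2 - 4j + 6.
Evaluating at j = 14 gives u_{14} = 25822.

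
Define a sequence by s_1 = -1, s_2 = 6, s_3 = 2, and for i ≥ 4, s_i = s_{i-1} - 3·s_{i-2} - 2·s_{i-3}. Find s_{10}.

-1014

Step forward from the initial values:
s_4 = -14  s_5 = -32  s_6 = 6  s_7 = 130  s_8 = 176  s_9 = -226  s_{10} = -1014.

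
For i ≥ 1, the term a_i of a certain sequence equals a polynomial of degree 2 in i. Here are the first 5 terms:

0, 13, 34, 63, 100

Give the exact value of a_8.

259

1st diffs: 13, 21, 29, 37.
2nd diffs: 8, 8, 8 (constant).
Newton forward-difference form: a_i = 13·C(i-1,1) + 8·C(i-1,2).
At i = 8: i-1 = 7, so a_8 = 91 + 168 = 259.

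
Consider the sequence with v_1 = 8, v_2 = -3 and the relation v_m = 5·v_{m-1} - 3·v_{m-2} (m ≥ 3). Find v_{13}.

-95805048

Iterate the recurrence:
v_3 = -39;  v_4 = -186;  v_5 = -813;  …;  v_{10} = -1202658;  v_{11} = -5174769;  v_{12} = -22265871;  v_{13} = -95805048.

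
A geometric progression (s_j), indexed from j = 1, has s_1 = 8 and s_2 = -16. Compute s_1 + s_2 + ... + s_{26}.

Common ratio r = -2.
s_j = 8·(-2)^(j-1).
S = 8·((-2)^26 - 1)/(-2 - 1) = 8·(67108864 - 1)/(-3) = -178956968.

-178956968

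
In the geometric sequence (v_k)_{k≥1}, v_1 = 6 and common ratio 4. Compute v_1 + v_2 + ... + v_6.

8190

v_k = 6·4^(k-1).
S = 6·(4^6 - 1)/(4 - 1) = 6·(4096 - 1)/(3) = 8190.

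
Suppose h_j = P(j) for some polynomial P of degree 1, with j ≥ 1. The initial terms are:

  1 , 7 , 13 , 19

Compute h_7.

37

1st diffs: 6, 6, 6 (constant).
So h_j = 6j - 5.
Evaluating at j = 7 gives h_7 = 37.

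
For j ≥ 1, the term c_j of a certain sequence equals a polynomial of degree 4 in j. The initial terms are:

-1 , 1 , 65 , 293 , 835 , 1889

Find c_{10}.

16865

1st diffs: 2, 64, 228, 542, 1054.
2nd diffs: 62, 164, 314, 512.
3rd diffs: 102, 150, 198.
4th diffs: 48, 48 (constant).
Newton forward-difference form: c_j = -1 + 2·C(j-1,1) + 62·C(j-1,2) + 102·C(j-1,3) + 48·C(j-1,4).
At j = 10: j-1 = 9, so c_{10} = -1 + 18 + 2232 + 8568 + 6048 = 16865.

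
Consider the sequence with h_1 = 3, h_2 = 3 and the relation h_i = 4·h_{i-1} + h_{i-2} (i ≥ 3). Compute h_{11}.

Applying the relation repeatedly:
h_3 = 15; h_4 = 63; h_5 = 267; h_6 = 1131; h_7 = 4791; h_8 = 20295; h_9 = 85971; h_{10} = 364179; h_{11} = 1542687.

1542687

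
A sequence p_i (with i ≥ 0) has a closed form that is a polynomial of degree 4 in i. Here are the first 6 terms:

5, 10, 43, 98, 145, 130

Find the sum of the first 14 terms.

1st diffs: 5, 33, 55, 47, -15.
2nd diffs: 28, 22, -8, -62.
3rd diffs: -6, -30, -54.
4th diffs: -24, -24 (constant).
Newton forward-difference form: p_i = 5 + 5·C(i,1) + 28·C(i,2) + (-6)·C(i,3) + (-24)·C(i,4).
Continuing: …, -25, -422, -1187, -2470, …, p_{13} = -16622.
Summing i = 0..13 (14 terms) gives -43337.

-43337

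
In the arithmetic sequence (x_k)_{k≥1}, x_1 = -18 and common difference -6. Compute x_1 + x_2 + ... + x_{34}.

-3978

x_k = -18 + (k - 1)·(-6).
x_{34} = -216; S = 34·(-18 + (-216))/2 = -3978.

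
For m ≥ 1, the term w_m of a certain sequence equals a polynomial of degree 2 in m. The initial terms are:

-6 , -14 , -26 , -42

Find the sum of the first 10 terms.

1st diffs: -8, -12, -16.
2nd diffs: -4, -4 (constant).
So w_m = -2m^2 - 2m - 2.
Continuing: …, -62, -86, -114, -146, …, w_{10} = -222.
Summing m = 1..10 (10 terms) gives -900.

-900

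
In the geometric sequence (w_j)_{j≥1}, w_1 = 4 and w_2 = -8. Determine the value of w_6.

Common ratio r = -2.
w_j = 4·(-2)^(j-1).
w_6 = 4·(-2)^5 = -128.

-128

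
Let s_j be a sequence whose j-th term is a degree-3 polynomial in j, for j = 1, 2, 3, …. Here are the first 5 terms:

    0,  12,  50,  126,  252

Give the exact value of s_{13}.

4500

1st diffs: 12, 38, 76, 126.
2nd diffs: 26, 38, 50.
3rd diffs: 12, 12 (constant).
Newton forward-difference form: s_j = 12·C(j-1,1) + 26·C(j-1,2) + 12·C(j-1,3).
At j = 13: j-1 = 12, so s_{13} = 144 + 1716 + 2640 = 4500.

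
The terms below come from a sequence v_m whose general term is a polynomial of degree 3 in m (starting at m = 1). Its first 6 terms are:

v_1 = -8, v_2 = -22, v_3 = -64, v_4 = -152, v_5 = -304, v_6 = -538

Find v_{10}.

1st diffs: -14, -42, -88, -152, -234.
2nd diffs: -28, -46, -64, -82.
3rd diffs: -18, -18, -18 (constant).
Newton forward-difference form: v_m = -8 + (-14)·C(m-1,1) + (-28)·C(m-1,2) + (-18)·C(m-1,3).
At m = 10: m-1 = 9, so v_{10} = -8 - 126 - 1008 - 1512 = -2654.

-2654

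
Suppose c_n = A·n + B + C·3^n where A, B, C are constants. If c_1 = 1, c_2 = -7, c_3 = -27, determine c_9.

-19695

Plug in n = 1, 2, 3: A + B + 3C = 1; 2A + B + 9C = -7; 3A + B + 27C = -27.
Subtracting the first from the second: A + 6C = -8.
Subtracting the second from the third: A + 18C = -20.
Solving: C = -1, A = -2, then B = 6.
So c_n = -2·n + 6 + (-1)·3^n; at n=9 this is -19695.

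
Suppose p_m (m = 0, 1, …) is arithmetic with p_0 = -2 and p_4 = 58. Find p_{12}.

178

Common difference d = (58 - (-2)) / (4 - 0) = 15.
p_m = -2 + (m - 0)·15.
p_{12} = -2 + 12·15 = 178.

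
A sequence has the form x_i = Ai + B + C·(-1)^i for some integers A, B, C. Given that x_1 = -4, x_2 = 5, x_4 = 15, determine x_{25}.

The three given values yield: A + B - C = -4; 2A + B + C = 5; 4A + B + C = 15.
Subtracting the first from the second: A + 2C = 9.
Subtracting the second from the third: 2A = 10.
Solving: C = 2, A = 5, then B = -7.
So x_i = 5·i + (-7) + 2·(-1)^i; at i=25 this is 116.

116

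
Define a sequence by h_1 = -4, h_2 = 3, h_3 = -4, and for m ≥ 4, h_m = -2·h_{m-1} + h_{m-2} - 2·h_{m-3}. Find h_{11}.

-16580

h_4 = 19  h_5 = -48  h_6 = 123  h_7 = -332  h_8 = 883  h_9 = -2344  h_{10} = 6235  h_{11} = -16580.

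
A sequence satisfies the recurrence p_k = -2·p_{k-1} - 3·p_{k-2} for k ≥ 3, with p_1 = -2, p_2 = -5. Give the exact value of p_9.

Iterate the recurrence:
p_3 = 16; p_4 = -17; p_5 = -14; p_6 = 79; p_7 = -116; p_8 = -5; p_9 = 358.

358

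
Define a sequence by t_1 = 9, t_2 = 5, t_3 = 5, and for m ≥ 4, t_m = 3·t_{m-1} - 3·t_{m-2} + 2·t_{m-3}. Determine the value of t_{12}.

t_4 = 18; t_5 = 49; t_6 = 103; t_7 = 198; t_8 = 383; t_9 = 761; t_{10} = 1530; t_{11} = 3073; t_{12} = 6151.

6151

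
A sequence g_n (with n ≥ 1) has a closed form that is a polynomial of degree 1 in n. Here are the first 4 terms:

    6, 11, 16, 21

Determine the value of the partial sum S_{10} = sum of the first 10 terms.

285

1st diffs: 5, 5, 5 (constant).
So g_n = 5n + 1.
Continuing: …, 26, 31, 36, 41, …, g_{10} = 51.
Summing n = 1..10 (10 terms) gives 285.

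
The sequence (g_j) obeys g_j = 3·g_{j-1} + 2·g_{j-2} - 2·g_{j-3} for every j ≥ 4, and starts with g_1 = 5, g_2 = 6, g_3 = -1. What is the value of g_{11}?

Applying the relation repeatedly:
g_4 = -1, g_5 = -17, g_6 = -51, g_7 = -185, g_8 = -623, g_9 = -2137, g_{10} = -7287, g_{11} = -24889.

-24889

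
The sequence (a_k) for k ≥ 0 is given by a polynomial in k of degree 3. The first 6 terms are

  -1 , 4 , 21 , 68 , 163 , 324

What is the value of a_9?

1st diffs: 5, 17, 47, 95, 161.
2nd diffs: 12, 30, 48, 66.
3rd diffs: 18, 18, 18 (constant).
Newton forward-difference form: a_k = -1 + 5·C(k,1) + 12·C(k,2) + 18·C(k,3).
At k = 9: k = 9, so a_9 = -1 + 45 + 432 + 1512 = 1988.

1988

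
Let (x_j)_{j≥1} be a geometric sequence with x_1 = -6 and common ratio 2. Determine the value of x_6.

-192

x_j = (-6)·2^(j-1).
x_6 = (-6)·2^5 = -192.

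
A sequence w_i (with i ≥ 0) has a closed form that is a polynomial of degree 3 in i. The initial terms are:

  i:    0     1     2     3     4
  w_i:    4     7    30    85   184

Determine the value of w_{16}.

1st diffs: 3, 23, 55, 99.
2nd diffs: 20, 32, 44.
3rd diffs: 12, 12 (constant).
So w_i = 2i^3 + 4i^2 - 3i + 4.
Evaluating at i = 16 gives w_{16} = 9172.

9172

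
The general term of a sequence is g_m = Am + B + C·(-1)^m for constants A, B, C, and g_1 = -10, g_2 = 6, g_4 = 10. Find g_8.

Plug in m = 1, 2, 4: A + B - C = -10; 2A + B + C = 6; 4A + B + C = 10.
Subtracting the first from the second: A + 2C = 16.
Subtracting the second from the third: 2A = 4.
Solving: C = 7, A = 2, then B = -5.
Hence g_8 = 2·8 + (-5) + 7·1 = 18.

18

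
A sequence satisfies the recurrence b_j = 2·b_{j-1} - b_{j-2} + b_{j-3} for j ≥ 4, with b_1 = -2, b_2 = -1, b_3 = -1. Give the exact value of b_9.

-53

Compute successive terms:
b_4 = -3; b_5 = -6; b_6 = -10; b_7 = -17; b_8 = -30; b_9 = -53.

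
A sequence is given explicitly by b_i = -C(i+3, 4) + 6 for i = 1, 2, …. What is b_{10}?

-709

C(13, 4) = 715, so b_{10} = -709.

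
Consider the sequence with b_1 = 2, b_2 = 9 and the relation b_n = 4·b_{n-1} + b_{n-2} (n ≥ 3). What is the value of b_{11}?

3940598

Applying the relation repeatedly:
b_3 = 38  b_4 = 161  b_5 = 682  b_6 = 2889  b_7 = 12238  b_8 = 51841  b_9 = 219602  b_{10} = 930249  b_{11} = 3940598.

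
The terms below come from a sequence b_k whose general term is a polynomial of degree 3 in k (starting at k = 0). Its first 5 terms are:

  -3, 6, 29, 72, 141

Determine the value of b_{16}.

1st diffs: 9, 23, 43, 69.
2nd diffs: 14, 20, 26.
3rd diffs: 6, 6 (constant).
Newton forward-difference form: b_k = -3 + 9·C(k,1) + 14·C(k,2) + 6·C(k,3).
At k = 16: k = 16, so b_{16} = -3 + 144 + 1680 + 3360 = 5181.

5181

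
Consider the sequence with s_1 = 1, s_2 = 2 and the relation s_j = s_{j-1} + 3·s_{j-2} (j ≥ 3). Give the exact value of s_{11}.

3842

Applying the relation repeatedly:
s_3 = 5, s_4 = 11, s_5 = 26, s_6 = 59, s_7 = 137, s_8 = 314, s_9 = 725, s_{10} = 1667, s_{11} = 3842.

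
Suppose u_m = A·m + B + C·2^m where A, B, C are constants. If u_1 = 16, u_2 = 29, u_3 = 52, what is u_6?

Write the equations: A + B + 2C = 16; 2A + B + 4C = 29; 3A + B + 8C = 52.
Subtracting the first from the second: A + 2C = 13.
Subtracting the second from the third: A + 4C = 23.
Solving: C = 5, A = 3, then B = 3.
So u_m = 3·m + 3 + 5·2^m; at m=6 this is 341.

341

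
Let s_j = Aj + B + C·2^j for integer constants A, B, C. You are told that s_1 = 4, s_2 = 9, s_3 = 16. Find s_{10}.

1053

Plug in j = 1, 2, 3: A + B + 2C = 4; 2A + B + 4C = 9; 3A + B + 8C = 16.
Subtracting the first from the second: A + 2C = 5.
Subtracting the second from the third: A + 4C = 7.
Solving: C = 1, A = 3, then B = -1.
Hence s_{10} = 3·10 + (-1) + 1·1024 = 1053.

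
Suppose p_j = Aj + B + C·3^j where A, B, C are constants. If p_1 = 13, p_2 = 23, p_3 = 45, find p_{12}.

531495

At j = 1, 2, 3: A + B + 3C = 13; 2A + B + 9C = 23; 3A + B + 27C = 45.
Subtracting the first from the second: A + 6C = 10.
Subtracting the second from the third: A + 18C = 22.
Solving: C = 1, A = 4, then B = 6.
So p_j = 4·j + 6 + 1·3^j; at j=12 this is 531495.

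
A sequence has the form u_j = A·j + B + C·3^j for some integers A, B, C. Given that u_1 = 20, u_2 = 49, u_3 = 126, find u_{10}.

236249

The three given values yield: A + B + 3C = 20; 2A + B + 9C = 49; 3A + B + 27C = 126.
Subtracting the first from the second: A + 6C = 29.
Subtracting the second from the third: A + 18C = 77.
Solving: C = 4, A = 5, then B = 3.
Therefore u_{10} = 50 + 3 + 4·59049 = 236249.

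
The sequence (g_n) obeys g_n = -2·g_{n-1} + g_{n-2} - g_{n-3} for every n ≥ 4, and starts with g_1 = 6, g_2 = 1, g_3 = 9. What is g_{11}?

Applying the relation repeatedly:
g_4 = -23; g_5 = 54; g_6 = -140; g_7 = 357; g_8 = -908; g_9 = 2313; g_{10} = -5891; g_{11} = 15003.

15003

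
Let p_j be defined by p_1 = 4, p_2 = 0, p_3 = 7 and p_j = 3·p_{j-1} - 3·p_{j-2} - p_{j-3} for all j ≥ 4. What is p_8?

-159

Compute successive terms:
p_4 = 17; p_5 = 30; p_6 = 32; p_7 = -11; p_8 = -159.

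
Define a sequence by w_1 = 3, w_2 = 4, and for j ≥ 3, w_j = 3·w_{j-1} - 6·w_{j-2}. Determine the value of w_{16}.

Step forward from the initial values:
w_3 = -6; w_4 = -42; w_5 = -90; …; w_{13} = 4374; w_{14} = 278478; w_{15} = 809190; w_{16} = 756702.

756702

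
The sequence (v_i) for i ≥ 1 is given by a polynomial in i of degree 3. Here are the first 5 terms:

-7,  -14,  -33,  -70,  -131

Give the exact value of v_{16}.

-4102

1st diffs: -7, -19, -37, -61.
2nd diffs: -12, -18, -24.
3rd diffs: -6, -6 (constant).
Newton forward-difference form: v_i = -7 + (-7)·C(i-1,1) + (-12)·C(i-1,2) + (-6)·C(i-1,3).
At i = 16: i-1 = 15, so v_{16} = -7 - 105 - 1260 - 2730 = -4102.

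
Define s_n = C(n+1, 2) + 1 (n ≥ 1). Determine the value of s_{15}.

C(16, 2) = 120, so s_{15} = 121.

121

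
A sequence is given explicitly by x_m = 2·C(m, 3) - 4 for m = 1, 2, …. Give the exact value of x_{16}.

C(16, 3) = 560, so x_{16} = 1116.

1116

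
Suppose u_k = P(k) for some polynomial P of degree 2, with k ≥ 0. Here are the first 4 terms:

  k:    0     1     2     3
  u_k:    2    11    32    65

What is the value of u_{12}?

902

1st diffs: 9, 21, 33.
2nd diffs: 12, 12 (constant).
Newton forward-difference form: u_k = 2 + 9·C(k,1) + 12·C(k,2).
At k = 12: k = 12, so u_{12} = 2 + 108 + 792 = 902.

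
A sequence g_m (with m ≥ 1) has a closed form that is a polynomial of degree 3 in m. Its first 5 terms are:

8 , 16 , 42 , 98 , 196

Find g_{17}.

1st diffs: 8, 26, 56, 98.
2nd diffs: 18, 30, 42.
3rd diffs: 12, 12 (constant).
Newton forward-difference form: g_m = 8 + 8·C(m-1,1) + 18·C(m-1,2) + 12·C(m-1,3).
At m = 17: m-1 = 16, so g_{17} = 8 + 128 + 2160 + 6720 = 9016.

9016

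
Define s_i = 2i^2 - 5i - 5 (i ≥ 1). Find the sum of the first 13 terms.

Over i = 1..13: Σi = 91, Σi² = 819.
Total = (2)·819 + (-5)·91 + (-5)·13 = 1118.

1118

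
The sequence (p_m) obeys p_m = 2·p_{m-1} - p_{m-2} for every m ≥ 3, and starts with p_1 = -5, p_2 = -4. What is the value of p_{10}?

4

Iterate the recurrence:
p_3 = -3, p_4 = -2, p_5 = -1, p_6 = 0, p_7 = 1, p_8 = 2, p_9 = 3, p_{10} = 4.
(Characteristic roots are 1 and 1.)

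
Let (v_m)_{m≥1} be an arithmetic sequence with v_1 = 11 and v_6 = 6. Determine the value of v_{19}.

-7

Common difference d = (6 - 11) / (6 - 1) = -1.
v_m = 11 + (m - 1)·(-1).
v_{19} = 11 + 18·(-1) = -7.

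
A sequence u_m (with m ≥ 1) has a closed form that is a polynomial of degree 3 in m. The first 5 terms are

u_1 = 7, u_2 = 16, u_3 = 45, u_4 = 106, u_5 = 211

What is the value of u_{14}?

5116

1st diffs: 9, 29, 61, 105.
2nd diffs: 20, 32, 44.
3rd diffs: 12, 12 (constant).
Newton forward-difference form: u_m = 7 + 9·C(m-1,1) + 20·C(m-1,2) + 12·C(m-1,3).
At m = 14: m-1 = 13, so u_{14} = 7 + 117 + 1560 + 3432 = 5116.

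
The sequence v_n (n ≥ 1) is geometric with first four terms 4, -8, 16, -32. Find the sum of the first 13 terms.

10924

Common ratio r = -2.
v_n = 4·(-2)^(n-1).
S = 4·((-2)^13 - 1)/(-2 - 1) = 4·(-8192 - 1)/(-3) = 10924.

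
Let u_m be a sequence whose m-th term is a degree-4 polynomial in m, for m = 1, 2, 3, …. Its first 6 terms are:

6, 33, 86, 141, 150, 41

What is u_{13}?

1st diffs: 27, 53, 55, 9, -109.
2nd diffs: 26, 2, -46, -118.
3rd diffs: -24, -48, -72.
4th diffs: -24, -24 (constant).
So u_m = -m^4 + 6m^3 + 2m^2 - 6m + 5.
Evaluating at m = 13 gives u_{13} = -15114.

-15114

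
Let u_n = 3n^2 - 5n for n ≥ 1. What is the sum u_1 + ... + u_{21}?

Over n = 1..21: Σn = 231, Σn² = 3311.
Total = (3)·3311 + (-5)·231 = 8778.

8778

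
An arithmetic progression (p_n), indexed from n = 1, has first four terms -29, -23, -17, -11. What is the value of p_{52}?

277

Common difference d = 6.
p_n = -29 + (n - 1)·6.
p_{52} = -29 + 51·6 = 277.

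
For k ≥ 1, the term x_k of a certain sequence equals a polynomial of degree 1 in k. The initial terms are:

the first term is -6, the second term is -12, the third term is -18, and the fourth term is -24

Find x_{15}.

1st diffs: -6, -6, -6 (constant).
So x_k = -6k.
Evaluating at k = 15 gives x_{15} = -90.

-90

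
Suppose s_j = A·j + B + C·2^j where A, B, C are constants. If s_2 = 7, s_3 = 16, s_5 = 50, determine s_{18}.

262227

At j = 2, 3, 5: 2A + B + 4C = 7; 3A + B + 8C = 16; 5A + B + 32C = 50.
Subtracting the first from the second: A + 4C = 9.
Subtracting the second from the third: 2A + 24C = 34.
Solving: C = 1, A = 5, then B = -7.
So s_j = 5·j + (-7) + 1·2^j; at j=18 this is 262227.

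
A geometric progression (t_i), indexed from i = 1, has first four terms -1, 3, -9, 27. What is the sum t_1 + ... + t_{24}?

70607384120

Common ratio r = -3.
t_i = (-1)·(-3)^(i-1).
S = (-1)·((-3)^24 - 1)/(-3 - 1) = (-1)·(282429536481 - 1)/(-4) = 70607384120.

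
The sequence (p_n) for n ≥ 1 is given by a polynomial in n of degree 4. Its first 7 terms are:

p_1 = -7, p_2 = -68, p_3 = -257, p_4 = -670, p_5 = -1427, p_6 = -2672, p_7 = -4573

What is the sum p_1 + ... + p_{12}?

1st diffs: -61, -189, -413, -757, -1245, -1901.
2nd diffs: -128, -224, -344, -488, -656.
3rd diffs: -96, -120, -144, -168.
4th diffs: -24, -24, -24 (constant).
Newton forward-difference form: p_n = -7 + (-61)·C(n-1,1) + (-128)·C(n-1,2) + (-96)·C(n-1,3) + (-24)·C(n-1,4).
Continuing: …, -7322, -11135, -16252, -22937, …, p_{12} = -31478.
Summing n = 1..12 (12 terms) gives -98798.

-98798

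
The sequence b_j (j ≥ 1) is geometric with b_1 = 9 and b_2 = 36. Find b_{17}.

Common ratio r = 4.
b_j = 9·4^(j-1).
b_{17} = 9·4^16 = 38654705664.

38654705664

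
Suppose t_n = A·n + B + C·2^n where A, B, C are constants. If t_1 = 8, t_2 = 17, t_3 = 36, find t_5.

154

At n = 1, 2, 3: A + B + 2C = 8; 2A + B + 4C = 17; 3A + B + 8C = 36.
Subtracting the first from the second: A + 2C = 9.
Subtracting the second from the third: A + 4C = 19.
Solving: C = 5, A = -1, then B = -1.
Therefore t_5 = -5 + (-1) + 5·32 = 154.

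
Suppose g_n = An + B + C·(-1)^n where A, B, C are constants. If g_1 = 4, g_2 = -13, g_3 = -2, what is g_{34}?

-109

At n = 1, 2, 3: A + B - C = 4; 2A + B + C = -13; 3A + B - C = -2.
Subtracting the first from the second: A + 2C = -17.
Subtracting the second from the third: A - 2C = 11.
Solving: C = -7, A = -3, then B = 0.
Hence g_{34} = -3·34 + 0 + (-7)·1 = -109.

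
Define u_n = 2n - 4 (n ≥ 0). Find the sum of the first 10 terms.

Over n = 0..9: Σn = 45.
Total = (2)·45 + (-4)·10 = 50.

50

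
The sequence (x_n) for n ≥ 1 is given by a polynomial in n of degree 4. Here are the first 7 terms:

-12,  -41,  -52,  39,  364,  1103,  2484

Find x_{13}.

43068

1st diffs: -29, -11, 91, 325, 739, 1381.
2nd diffs: 18, 102, 234, 414, 642.
3rd diffs: 84, 132, 180, 228.
4th diffs: 48, 48, 48 (constant).
So x_n = 2n^4 - 6n^3 - 5n^2 - 2n - 1.
Evaluating at n = 13 gives x_{13} = 43068.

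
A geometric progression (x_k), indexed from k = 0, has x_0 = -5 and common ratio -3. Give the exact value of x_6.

-3645

x_k = (-5)·(-3)^(k-0).
x_6 = (-5)·(-3)^6 = -3645.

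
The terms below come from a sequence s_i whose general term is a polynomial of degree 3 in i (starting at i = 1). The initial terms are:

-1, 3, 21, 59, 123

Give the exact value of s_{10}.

1043

1st diffs: 4, 18, 38, 64.
2nd diffs: 14, 20, 26.
3rd diffs: 6, 6 (constant).
Newton forward-difference form: s_i = -1 + 4·C(i-1,1) + 14·C(i-1,2) + 6·C(i-1,3).
At i = 10: i-1 = 9, so s_{10} = -1 + 36 + 504 + 504 = 1043.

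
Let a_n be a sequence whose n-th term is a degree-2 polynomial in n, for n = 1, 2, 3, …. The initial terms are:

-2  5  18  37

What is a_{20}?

1157

1st diffs: 7, 13, 19.
2nd diffs: 6, 6 (constant).
So a_n = 3n^2 - 2n - 3.
Evaluating at n = 20 gives a_{20} = 1157.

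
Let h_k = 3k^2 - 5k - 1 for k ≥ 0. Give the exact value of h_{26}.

1897

h_{26} = 3·26^2 - 5·26 - 1 = 1897.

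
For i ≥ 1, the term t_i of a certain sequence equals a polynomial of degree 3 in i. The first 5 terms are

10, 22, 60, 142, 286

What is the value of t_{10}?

2566

1st diffs: 12, 38, 82, 144.
2nd diffs: 26, 44, 62.
3rd diffs: 18, 18 (constant).
Newton forward-difference form: t_i = 10 + 12·C(i-1,1) + 26·C(i-1,2) + 18·C(i-1,3).
At i = 10: i-1 = 9, so t_{10} = 10 + 108 + 936 + 1512 = 2566.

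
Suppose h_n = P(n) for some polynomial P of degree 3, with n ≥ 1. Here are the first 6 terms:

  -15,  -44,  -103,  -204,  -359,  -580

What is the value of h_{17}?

-10799

1st diffs: -29, -59, -101, -155, -221.
2nd diffs: -30, -42, -54, -66.
3rd diffs: -12, -12, -12 (constant).
So h_n = -2n^3 - 3n^2 - 6n - 4.
Evaluating at n = 17 gives h_{17} = -10799.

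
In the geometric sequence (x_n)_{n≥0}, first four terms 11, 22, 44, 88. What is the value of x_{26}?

738197504

Common ratio r = 2.
x_n = 11·2^(n-0).
x_{26} = 11·2^26 = 738197504.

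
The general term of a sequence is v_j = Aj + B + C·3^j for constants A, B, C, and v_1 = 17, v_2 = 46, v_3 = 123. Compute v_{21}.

Plug in j = 1, 2, 3: A + B + 3C = 17; 2A + B + 9C = 46; 3A + B + 27C = 123.
Subtracting the first from the second: A + 6C = 29.
Subtracting the second from the third: A + 18C = 77.
Solving: C = 4, A = 5, then B = 0.
So v_j = 5·j + 0 + 4·3^j; at j=21 this is 41841412917.

41841412917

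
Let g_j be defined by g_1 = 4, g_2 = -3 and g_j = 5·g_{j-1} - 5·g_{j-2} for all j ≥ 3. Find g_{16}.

g_3 = -35; g_4 = -160; g_5 = -625; …; g_{13} = -19187500; g_{14} = -69421875; g_{15} = -251171875; g_{16} = -908750000.

-908750000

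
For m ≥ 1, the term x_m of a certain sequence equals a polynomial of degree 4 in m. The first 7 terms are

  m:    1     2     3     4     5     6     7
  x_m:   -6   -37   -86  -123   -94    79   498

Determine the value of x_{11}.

1st diffs: -31, -49, -37, 29, 173, 419.
2nd diffs: -18, 12, 66, 144, 246.
3rd diffs: 30, 54, 78, 102.
4th diffs: 24, 24, 24 (constant).
Newton forward-difference form: x_m = -6 + (-31)·C(m-1,1) + (-18)·C(m-1,2) + 30·C(m-1,3) + 24·C(m-1,4).
At m = 11: m-1 = 10, so x_{11} = -6 - 310 - 810 + 3600 + 5040 = 7514.

7514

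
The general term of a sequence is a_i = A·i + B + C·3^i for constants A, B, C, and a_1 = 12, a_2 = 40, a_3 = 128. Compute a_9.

98396

Write the equations: A + B + 3C = 12; 2A + B + 9C = 40; 3A + B + 27C = 128.
Subtracting the first from the second: A + 6C = 28.
Subtracting the second from the third: A + 18C = 88.
Solving: C = 5, A = -2, then B = -1.
So a_i = -2·i + (-1) + 5·3^i; at i=9 this is 98396.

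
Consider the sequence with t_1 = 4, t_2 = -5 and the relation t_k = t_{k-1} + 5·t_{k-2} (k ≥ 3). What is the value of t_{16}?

Step forward from the initial values:
t_3 = 15; t_4 = -10; t_5 = 65; …; t_{13} = 109540; t_{14} = 288115; t_{15} = 835815; t_{16} = 2276390.

2276390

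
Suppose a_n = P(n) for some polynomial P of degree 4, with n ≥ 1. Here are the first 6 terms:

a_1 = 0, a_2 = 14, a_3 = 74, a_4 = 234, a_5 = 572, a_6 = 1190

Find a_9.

1st diffs: 14, 60, 160, 338, 618.
2nd diffs: 46, 100, 178, 280.
3rd diffs: 54, 78, 102.
4th diffs: 24, 24 (constant).
Newton forward-difference form: a_n = 14·C(n-1,1) + 46·C(n-1,2) + 54·C(n-1,3) + 24·C(n-1,4).
At n = 9: n-1 = 8, so a_9 = 112 + 1288 + 3024 + 1680 = 6104.

6104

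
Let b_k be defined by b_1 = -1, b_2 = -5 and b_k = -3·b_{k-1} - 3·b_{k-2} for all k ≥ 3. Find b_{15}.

Compute successive terms:
b_3 = 18; b_4 = -39; b_5 = 63; …; b_{12} = 1944; b_{13} = -729; b_{14} = -3645; b_{15} = 13122.

13122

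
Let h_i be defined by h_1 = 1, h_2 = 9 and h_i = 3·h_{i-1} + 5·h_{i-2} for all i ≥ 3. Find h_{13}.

55829593

Compute successive terms:
h_3 = 32; h_4 = 141; h_5 = 583; …; h_{10} = 757569; h_{11} = 3176147; h_{12} = 13316286; h_{13} = 55829593.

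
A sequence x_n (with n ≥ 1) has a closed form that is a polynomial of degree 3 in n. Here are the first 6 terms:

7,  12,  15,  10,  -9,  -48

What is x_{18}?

-4260

1st diffs: 5, 3, -5, -19, -39.
2nd diffs: -2, -8, -14, -20.
3rd diffs: -6, -6, -6 (constant).
So x_n = -n^3 + 5n^2 - 3n + 6.
Evaluating at n = 18 gives x_{18} = -4260.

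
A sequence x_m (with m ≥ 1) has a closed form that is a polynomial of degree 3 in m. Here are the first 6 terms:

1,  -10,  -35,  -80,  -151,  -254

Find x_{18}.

1st diffs: -11, -25, -45, -71, -103.
2nd diffs: -14, -20, -26, -32.
3rd diffs: -6, -6, -6 (constant).
So x_m = -m^3 - m^2 - m + 4.
Evaluating at m = 18 gives x_{18} = -6170.

-6170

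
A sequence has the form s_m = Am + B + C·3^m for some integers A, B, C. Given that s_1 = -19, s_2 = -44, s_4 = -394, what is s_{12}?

Write the equations: A + B + 3C = -19; 2A + B + 9C = -44; 4A + B + 81C = -394.
Subtracting the first from the second: A + 6C = -25.
Subtracting the second from the third: 2A + 72C = -350.
Solving: C = -5, A = 5, then B = -9.
So s_m = 5·m + (-9) + (-5)·3^m; at m=12 this is -2657154.

-2657154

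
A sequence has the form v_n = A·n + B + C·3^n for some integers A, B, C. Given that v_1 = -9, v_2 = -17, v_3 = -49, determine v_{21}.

The three given values yield: A + B + 3C = -9; 2A + B + 9C = -17; 3A + B + 27C = -49.
Subtracting the first from the second: A + 6C = -8.
Subtracting the second from the third: A + 18C = -32.
Solving: C = -2, A = 4, then B = -7.
Therefore v_{21} = 84 + (-7) + (-2)·10460353203 = -20920706329.

-20920706329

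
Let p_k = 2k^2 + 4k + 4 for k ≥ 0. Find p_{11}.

290

p_{11} = 2·11^2 + 4·11 + 4 = 290.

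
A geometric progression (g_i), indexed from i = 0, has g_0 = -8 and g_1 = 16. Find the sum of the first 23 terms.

Common ratio r = -2.
g_i = (-8)·(-2)^(i-0).
S = (-8)·((-2)^23 - 1)/(-2 - 1) = (-8)·(-8388608 - 1)/(-3) = -22369624.

-22369624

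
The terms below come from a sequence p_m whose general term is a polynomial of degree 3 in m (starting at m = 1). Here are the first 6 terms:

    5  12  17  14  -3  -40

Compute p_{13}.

-1363

1st diffs: 7, 5, -3, -17, -37.
2nd diffs: -2, -8, -14, -20.
3rd diffs: -6, -6, -6 (constant).
So p_m = -m^3 + 5m^2 - m + 2.
Evaluating at m = 13 gives p_{13} = -1363.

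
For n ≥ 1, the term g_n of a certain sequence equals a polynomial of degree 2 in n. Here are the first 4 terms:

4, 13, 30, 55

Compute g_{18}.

1245

1st diffs: 9, 17, 25.
2nd diffs: 8, 8 (constant).
Newton forward-difference form: g_n = 4 + 9·C(n-1,1) + 8·C(n-1,2).
At n = 18: n-1 = 17, so g_{18} = 4 + 153 + 1088 = 1245.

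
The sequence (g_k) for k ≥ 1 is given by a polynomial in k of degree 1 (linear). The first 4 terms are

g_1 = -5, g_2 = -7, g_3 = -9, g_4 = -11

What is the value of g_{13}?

-29

1st diffs: -2, -2, -2 (constant).
So g_k = -2k - 3.
Evaluating at k = 13 gives g_{13} = -29.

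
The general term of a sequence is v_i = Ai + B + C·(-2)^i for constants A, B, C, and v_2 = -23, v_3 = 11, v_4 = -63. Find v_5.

Write the equations: 2A + B + 4C = -23; 3A + B - 8C = 11; 4A + B + 16C = -63.
Subtracting the first from the second: A - 12C = 34.
Subtracting the second from the third: A + 24C = -74.
Solving: C = -3, A = -2, then B = -7.
So v_i = -2·i + (-7) + (-3)·(-2)^i; at i=5 this is 79.

79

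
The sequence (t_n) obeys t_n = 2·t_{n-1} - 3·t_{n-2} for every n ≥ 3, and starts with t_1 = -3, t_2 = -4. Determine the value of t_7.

-59

Iterate the recurrence:
t_3 = 1, t_4 = 14, t_5 = 25, t_6 = 8, t_7 = -59.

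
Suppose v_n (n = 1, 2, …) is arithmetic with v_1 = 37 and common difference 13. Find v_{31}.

v_n = 37 + (n - 1)·13.
v_{31} = 37 + 30·13 = 427.

427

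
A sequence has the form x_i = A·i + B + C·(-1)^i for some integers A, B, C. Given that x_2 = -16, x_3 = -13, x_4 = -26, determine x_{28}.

Plug in i = 2, 3, 4: 2A + B + C = -16; 3A + B - C = -13; 4A + B + C = -26.
Subtracting the first from the second: A - 2C = 3.
Subtracting the second from the third: A + 2C = -13.
Solving: C = -4, A = -5, then B = -2.
Hence x_{28} = -5·28 + (-2) + (-4)·1 = -146.

-146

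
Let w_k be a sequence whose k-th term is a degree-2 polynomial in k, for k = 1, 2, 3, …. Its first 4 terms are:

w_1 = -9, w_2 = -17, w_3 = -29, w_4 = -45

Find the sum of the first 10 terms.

-930

1st diffs: -8, -12, -16.
2nd diffs: -4, -4 (constant).
Newton forward-difference form: w_k = -9 + (-8)·C(k-1,1) + (-4)·C(k-1,2).
Continuing: …, -65, -89, -117, -149, …, w_{10} = -225.
Summing k = 1..10 (10 terms) gives -930.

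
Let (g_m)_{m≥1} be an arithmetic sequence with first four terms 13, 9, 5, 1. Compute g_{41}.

-147

Common difference d = -4.
g_m = 13 + (m - 1)·(-4).
g_{41} = 13 + 40·(-4) = -147.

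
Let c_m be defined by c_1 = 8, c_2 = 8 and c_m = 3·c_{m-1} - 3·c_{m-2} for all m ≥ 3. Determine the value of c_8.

Step forward from the initial values:
c_3 = 0;  c_4 = -24;  c_5 = -72;  c_6 = -144;  c_7 = -216;  c_8 = -216.

-216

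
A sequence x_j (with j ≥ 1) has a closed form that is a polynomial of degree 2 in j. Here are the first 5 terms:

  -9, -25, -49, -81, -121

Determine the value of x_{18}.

1st diffs: -16, -24, -32, -40.
2nd diffs: -8, -8, -8 (constant).
Newton forward-difference form: x_j = -9 + (-16)·C(j-1,1) + (-8)·C(j-1,2).
At j = 18: j-1 = 17, so x_{18} = -9 - 272 - 1088 = -1369.

-1369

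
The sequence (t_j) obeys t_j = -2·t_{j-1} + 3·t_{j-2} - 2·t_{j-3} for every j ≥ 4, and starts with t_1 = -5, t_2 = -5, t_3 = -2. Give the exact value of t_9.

t_4 = -1;  t_5 = 6;  t_6 = -11;  t_7 = 42;  t_8 = -129;  t_9 = 406.

406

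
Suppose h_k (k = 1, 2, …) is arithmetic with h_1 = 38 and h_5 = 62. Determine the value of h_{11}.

98

Common difference d = (62 - 38) / (5 - 1) = 6.
h_k = 38 + (k - 1)·6.
h_{11} = 38 + 10·6 = 98.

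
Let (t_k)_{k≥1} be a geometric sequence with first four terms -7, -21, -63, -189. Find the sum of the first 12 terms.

Common ratio r = 3.
t_k = (-7)·3^(k-1).
S = (-7)·(3^12 - 1)/(3 - 1) = (-7)·(531441 - 1)/(2) = -1860040.

-1860040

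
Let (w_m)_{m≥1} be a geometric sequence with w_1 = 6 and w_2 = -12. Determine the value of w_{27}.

402653184

Common ratio r = -2.
w_m = 6·(-2)^(m-1).
w_{27} = 6·(-2)^26 = 402653184.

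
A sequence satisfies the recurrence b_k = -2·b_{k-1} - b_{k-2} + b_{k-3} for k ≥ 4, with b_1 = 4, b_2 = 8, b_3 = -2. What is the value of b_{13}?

Step forward from the initial values:
b_4 = 0  b_5 = 10  b_6 = -22  b_7 = 34  b_8 = -36  b_9 = 16  b_{10} = 38  b_{11} = -128  b_{12} = 234  b_{13} = -302.

-302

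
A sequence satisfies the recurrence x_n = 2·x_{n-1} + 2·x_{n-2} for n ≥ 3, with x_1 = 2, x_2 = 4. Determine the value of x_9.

Step forward from the initial values:
x_3 = 12  x_4 = 32  x_5 = 88  x_6 = 240  x_7 = 656  x_8 = 1792  x_9 = 4896.

4896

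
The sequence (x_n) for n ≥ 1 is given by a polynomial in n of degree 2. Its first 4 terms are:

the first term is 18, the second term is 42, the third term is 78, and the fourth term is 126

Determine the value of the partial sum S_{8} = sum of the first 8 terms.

1488

1st diffs: 24, 36, 48.
2nd diffs: 12, 12 (constant).
Newton forward-difference form: x_n = 18 + 24·C(n-1,1) + 12·C(n-1,2).
Continuing: 186, 258, 342, 438.
Summing n = 1..8 (8 terms) gives 1488.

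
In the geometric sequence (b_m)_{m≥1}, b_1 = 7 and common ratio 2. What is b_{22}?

b_m = 7·2^(m-1).
b_{22} = 7·2^21 = 14680064.

14680064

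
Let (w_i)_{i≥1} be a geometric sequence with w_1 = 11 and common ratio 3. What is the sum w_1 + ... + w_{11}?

w_i = 11·3^(i-1).
S = 11·(3^11 - 1)/(3 - 1) = 11·(177147 - 1)/(2) = 974303.

974303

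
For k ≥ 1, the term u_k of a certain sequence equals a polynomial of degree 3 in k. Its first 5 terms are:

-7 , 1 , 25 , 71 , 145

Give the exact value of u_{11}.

1st diffs: 8, 24, 46, 74.
2nd diffs: 16, 22, 28.
3rd diffs: 6, 6 (constant).
Newton forward-difference form: u_k = -7 + 8·C(k-1,1) + 16·C(k-1,2) + 6·C(k-1,3).
At k = 11: k-1 = 10, so u_{11} = -7 + 80 + 720 + 720 = 1513.

1513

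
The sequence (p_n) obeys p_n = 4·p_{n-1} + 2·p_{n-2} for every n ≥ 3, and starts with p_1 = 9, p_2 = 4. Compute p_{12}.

22225664

Applying the relation repeatedly:
p_3 = 34, p_4 = 144, p_5 = 644, p_6 = 2864, p_7 = 12744, p_8 = 56704, p_9 = 252304, p_{10} = 1122624, p_{11} = 4995104, p_{12} = 22225664.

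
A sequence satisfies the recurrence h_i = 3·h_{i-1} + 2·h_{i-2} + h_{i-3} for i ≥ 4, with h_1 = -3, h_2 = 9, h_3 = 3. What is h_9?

14919

Step forward from the initial values:
h_4 = 24, h_5 = 87, h_6 = 312, h_7 = 1134, h_8 = 4113, h_9 = 14919.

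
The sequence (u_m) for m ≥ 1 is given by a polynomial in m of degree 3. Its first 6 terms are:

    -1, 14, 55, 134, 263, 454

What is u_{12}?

3574

1st diffs: 15, 41, 79, 129, 191.
2nd diffs: 26, 38, 50, 62.
3rd diffs: 12, 12, 12 (constant).
Newton forward-difference form: u_m = -1 + 15·C(m-1,1) + 26·C(m-1,2) + 12·C(m-1,3).
At m = 12: m-1 = 11, so u_{12} = -1 + 165 + 1430 + 1980 = 3574.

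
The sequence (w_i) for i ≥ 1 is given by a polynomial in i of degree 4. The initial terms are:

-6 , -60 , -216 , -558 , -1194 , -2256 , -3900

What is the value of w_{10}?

1st diffs: -54, -156, -342, -636, -1062, -1644.
2nd diffs: -102, -186, -294, -426, -582.
3rd diffs: -84, -108, -132, -156.
4th diffs: -24, -24, -24 (constant).
Newton forward-difference form: w_i = -6 + (-54)·C(i-1,1) + (-102)·C(i-1,2) + (-84)·C(i-1,3) + (-24)·C(i-1,4).
At i = 10: i-1 = 9, so w_{10} = -6 - 486 - 3672 - 7056 - 3024 = -14244.

-14244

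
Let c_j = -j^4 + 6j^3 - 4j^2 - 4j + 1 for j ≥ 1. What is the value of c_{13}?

c_{13} = -1·13^4 + 6·13^3 - 4·13^2 - 4·13 + 1 = -16106.

-16106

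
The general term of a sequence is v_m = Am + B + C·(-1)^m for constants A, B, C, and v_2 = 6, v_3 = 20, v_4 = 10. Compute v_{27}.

The three given values yield: 2A + B + C = 6; 3A + B - C = 20; 4A + B + C = 10.
Subtracting the first from the second: A - 2C = 14.
Subtracting the second from the third: A + 2C = -10.
Solving: C = -6, A = 2, then B = 8.
So v_m = 2·m + 8 + (-6)·(-1)^m; at m=27 this is 68.

68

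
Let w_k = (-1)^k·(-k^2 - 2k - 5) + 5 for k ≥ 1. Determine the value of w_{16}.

-288

(-1)^16 = 1; -k^2 - 2k - 5 at k=16 is -293; so w_{16} = -288.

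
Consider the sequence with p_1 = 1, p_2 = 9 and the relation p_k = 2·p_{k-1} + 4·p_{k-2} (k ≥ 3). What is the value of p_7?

Step forward from the initial values:
p_3 = 22;  p_4 = 80;  p_5 = 248;  p_6 = 816;  p_7 = 2624.

2624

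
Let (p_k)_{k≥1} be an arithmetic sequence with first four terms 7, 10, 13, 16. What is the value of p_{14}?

Common difference d = 3.
p_k = 7 + (k - 1)·3.
p_{14} = 7 + 13·3 = 46.

46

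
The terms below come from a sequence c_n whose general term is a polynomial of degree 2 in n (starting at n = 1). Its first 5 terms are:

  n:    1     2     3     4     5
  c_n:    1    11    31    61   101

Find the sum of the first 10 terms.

1660

1st diffs: 10, 20, 30, 40.
2nd diffs: 10, 10, 10 (constant).
So c_n = 5n^2 - 5n + 1.
Continuing: …, 151, 211, 281, 361, …, c_{10} = 451.
Summing n = 1..10 (10 terms) gives 1660.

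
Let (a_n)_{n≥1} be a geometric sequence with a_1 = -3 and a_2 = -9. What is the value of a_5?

Common ratio r = 3.
a_n = (-3)·3^(n-1).
a_5 = (-3)·3^4 = -243.

-243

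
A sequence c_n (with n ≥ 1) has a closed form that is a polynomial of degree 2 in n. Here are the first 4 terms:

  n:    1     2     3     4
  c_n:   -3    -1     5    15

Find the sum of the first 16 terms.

1st diffs: 2, 6, 10.
2nd diffs: 4, 4 (constant).
Newton forward-difference form: c_n = -3 + 2·C(n-1,1) + 4·C(n-1,2).
Continuing: …, 29, 47, 69, 95, …, c_{16} = 447.
Summing n = 1..16 (16 terms) gives 2432.

2432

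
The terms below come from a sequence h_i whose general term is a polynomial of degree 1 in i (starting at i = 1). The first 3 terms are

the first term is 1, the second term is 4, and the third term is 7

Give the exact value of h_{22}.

1st diffs: 3, 3 (constant).
So h_i = 3i - 2.
Evaluating at i = 22 gives h_{22} = 64.

64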